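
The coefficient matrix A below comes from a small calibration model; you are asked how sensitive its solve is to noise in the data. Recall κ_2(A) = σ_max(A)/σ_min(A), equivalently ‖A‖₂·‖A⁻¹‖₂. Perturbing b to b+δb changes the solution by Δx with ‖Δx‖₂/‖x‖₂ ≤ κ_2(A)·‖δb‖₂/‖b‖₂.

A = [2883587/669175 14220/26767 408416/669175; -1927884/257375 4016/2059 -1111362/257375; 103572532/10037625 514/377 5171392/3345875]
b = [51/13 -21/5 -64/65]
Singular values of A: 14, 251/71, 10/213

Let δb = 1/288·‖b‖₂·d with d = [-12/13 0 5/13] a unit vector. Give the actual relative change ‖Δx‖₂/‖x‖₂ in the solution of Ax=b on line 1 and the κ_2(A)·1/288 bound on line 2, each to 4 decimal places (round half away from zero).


0.0051
1.0354

largest singular value 14, smallest 10/213
condition number: 14 ÷ (10/213) = 298.2000
bound on ‖Δx‖/‖x‖: κ·ε = 298.2000·1/288 = 1.0354
solve Ax = b  →  x = [16.4861 -62.2818 -55.7583]
‖b‖₂ = 5.8310 and ‖x‖₂ = 85.2045
Δx = A⁻¹·δb where δb = 1/288·5.8310·d; ‖Δx‖ = 0.4312
relative error = 0.0051
tightness: 0.0051 against a bound of 1.0354 (unrounded ratio ≈ 0.0049)


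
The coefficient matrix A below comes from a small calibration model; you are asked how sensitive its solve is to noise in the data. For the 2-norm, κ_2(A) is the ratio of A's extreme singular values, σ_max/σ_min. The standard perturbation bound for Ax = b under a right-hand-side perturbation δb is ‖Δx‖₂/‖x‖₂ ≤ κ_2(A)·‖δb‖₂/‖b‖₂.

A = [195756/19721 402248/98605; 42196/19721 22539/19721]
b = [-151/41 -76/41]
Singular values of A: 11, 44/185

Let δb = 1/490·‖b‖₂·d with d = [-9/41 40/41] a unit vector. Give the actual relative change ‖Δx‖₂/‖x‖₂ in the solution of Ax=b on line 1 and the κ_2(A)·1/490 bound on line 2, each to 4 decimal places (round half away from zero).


largest singular value 11, smallest 44/185
κ_2(A) = 11 / (44/185) = 46.2500
perturbation bound = 46.2500·1/490 = 0.0944
solve Ax = b  →  x = [1.2815 -4.0210]
‖b‖ = 4.1231, ‖x‖ = 4.2202
with δb = [-0.0018 0.0082], A·Δx = δb → ‖Δx‖ = 0.0354
dividing the unrounded norms, ‖Δx‖/‖x‖ = 0.0084
realised/bound (from unrounded values) ≈ 0.0888

0.0084
0.0944


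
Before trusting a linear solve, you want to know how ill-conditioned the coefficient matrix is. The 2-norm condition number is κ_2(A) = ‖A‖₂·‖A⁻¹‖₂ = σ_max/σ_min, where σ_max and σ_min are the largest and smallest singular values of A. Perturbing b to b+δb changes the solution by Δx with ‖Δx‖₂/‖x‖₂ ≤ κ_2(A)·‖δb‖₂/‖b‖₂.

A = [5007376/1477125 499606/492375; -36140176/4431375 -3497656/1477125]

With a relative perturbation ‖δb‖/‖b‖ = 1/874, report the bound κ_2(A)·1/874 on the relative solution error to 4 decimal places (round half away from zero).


AᵀA = [1812753433088/23239153125 176238271328/7746384375; 176238271328/7746384375 17136157268/2582128125]; tr = 15735830788/185913225, det = 286557184/4647830625
eigenvalues of AᵀA: λ = (tr ± √(tr²−4·det))/2 = 2116/25, 135424/185913225
σ_max=√(2116/25)=(46/5), σ_min=√(135424/185913225)=(368/13635) → κ = 340.8750
bound on ‖Δx‖/‖x‖: κ·ε = 340.8750·1/874 = 0.3900

0.3900


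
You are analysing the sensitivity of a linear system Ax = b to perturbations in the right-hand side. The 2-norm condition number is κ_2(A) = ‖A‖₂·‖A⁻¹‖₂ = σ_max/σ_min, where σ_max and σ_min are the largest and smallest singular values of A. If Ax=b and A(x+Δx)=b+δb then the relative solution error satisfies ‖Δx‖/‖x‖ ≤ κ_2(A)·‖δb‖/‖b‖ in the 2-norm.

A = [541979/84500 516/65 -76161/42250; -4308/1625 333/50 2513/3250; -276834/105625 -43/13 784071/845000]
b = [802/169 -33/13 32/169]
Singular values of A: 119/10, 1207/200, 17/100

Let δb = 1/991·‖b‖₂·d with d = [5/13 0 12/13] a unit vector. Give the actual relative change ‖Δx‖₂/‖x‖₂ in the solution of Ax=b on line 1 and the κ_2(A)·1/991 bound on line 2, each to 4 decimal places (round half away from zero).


0.0027
0.0706

largest singular value 119/10, smallest 17/100
condition number: (119/10) ÷ (17/100) = 70.0000
κ_2(A)·‖δb‖/‖b‖ = 0.0706
solve Ax = b  →  x = [3.9694 -0.0895 11.0971]
‖b‖ = 5.3852, ‖x‖ = 11.7861
with δb = [0.0021 0.0000 0.0050], A·Δx = δb → ‖Δx‖ = 0.0320
realised ‖Δx‖/‖x‖ = 0.0027
so the bound overstates the realised error by a factor of ≈ 26.0445 (computed from the unrounded values)


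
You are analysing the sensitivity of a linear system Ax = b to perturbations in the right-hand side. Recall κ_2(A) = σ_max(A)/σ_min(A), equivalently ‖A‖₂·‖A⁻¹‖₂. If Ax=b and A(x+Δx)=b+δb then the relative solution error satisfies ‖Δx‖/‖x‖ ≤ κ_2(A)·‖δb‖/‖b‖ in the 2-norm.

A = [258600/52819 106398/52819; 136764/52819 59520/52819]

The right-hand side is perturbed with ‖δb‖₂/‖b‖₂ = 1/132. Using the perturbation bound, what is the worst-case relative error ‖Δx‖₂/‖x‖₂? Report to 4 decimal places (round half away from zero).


0.9053

form AᵀA = [296118864/9653449 123372720/9653449; 123372720/9653449 51429636/9653449] with trace 2056500/57121 and determinant 5184/57121
λ_max, λ_min = (2056500/57121 ± √4228007788944/3262808641)/2 = 36, 144/57121
so κ_2 = √(36 / (144/57121)) = 119.5000
perturbation bound = 119.5000·1/132 = 0.9053


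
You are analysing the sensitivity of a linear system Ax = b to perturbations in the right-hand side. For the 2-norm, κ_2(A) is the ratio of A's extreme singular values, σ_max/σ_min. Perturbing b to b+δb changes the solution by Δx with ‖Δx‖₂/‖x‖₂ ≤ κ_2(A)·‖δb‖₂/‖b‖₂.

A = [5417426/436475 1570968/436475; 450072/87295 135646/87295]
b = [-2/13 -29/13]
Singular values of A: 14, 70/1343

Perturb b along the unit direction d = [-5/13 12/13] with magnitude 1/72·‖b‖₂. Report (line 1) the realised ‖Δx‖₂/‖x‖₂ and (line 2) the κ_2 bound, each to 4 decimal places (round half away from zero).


0.0155
3.7306

σ_max = 14, σ_min = 70/1343
κ = σ_max/σ_min = 14/(70/1343) = 268.6000
bound on ‖Δx‖/‖x‖: κ·ε = 268.6000·1/72 = 3.7306
solve Ax = b  →  x = [10.6754 -36.8566]
‖b‖₂ = 2.2361 and ‖x‖₂ = 38.3715
δb = ε·‖b‖·d = [-0.0119 0.0287]; solving A·Δx = δb gives ‖Δx‖ = 0.5958
relative error = 0.0155
so the bound overstates the realised error by a factor of ≈ 240.2436 (computed from the unrounded values)


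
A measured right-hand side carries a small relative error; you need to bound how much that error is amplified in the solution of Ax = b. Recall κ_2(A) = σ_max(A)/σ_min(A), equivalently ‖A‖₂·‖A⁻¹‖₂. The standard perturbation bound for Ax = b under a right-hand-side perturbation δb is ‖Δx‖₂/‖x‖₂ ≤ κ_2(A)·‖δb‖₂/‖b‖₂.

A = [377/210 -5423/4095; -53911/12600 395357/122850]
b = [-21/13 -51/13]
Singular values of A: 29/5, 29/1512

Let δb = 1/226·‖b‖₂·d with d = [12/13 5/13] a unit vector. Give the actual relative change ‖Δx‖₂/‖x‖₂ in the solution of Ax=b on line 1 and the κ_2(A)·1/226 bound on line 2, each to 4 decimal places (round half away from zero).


0.0063
1.3381

σ_max = 29/5, σ_min = 29/1512
κ_2(A) = (29/5) / (29/1512) = 302.4000
κ_2(A)·‖δb‖/‖b‖ = 1.3381
solve Ax = b  →  x = [-93.4345 -125.4414]
2-norm of b is 4.2426; of x, 156.4146
Δx = A⁻¹·δb where δb = 1/226·4.2426·d; ‖Δx‖ = 0.9788
dividing the unrounded norms, ‖Δx‖/‖x‖ = 0.0063
realised/bound (from unrounded values) ≈ 0.0047


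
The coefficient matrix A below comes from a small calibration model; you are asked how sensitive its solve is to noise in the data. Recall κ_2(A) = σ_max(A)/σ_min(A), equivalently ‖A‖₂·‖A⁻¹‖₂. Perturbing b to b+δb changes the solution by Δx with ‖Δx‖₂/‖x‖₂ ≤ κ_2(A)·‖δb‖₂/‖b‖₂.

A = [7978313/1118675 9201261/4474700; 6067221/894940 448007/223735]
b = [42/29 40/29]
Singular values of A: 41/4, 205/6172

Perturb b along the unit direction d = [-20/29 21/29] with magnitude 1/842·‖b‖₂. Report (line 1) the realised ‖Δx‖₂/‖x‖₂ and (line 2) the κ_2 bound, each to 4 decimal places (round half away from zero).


σ_max = 41/4, σ_min = 205/6172
κ = σ_max/σ_min = (41/4)/(205/6172) = 308.6000
perturbation bound = 308.6000·1/842 = 0.3665
solve Ax = b  →  x = [0.1873 0.0546]
‖b‖ = 2.0000, ‖x‖ = 0.1951
with δb = [-0.0016 0.0017], A·Δx = δb → ‖Δx‖ = 0.0715
relative error = 0.3665
tightness: 0.3665 against a bound of 0.3665; the bound is attained (ratio 1)

0.3665
0.3665


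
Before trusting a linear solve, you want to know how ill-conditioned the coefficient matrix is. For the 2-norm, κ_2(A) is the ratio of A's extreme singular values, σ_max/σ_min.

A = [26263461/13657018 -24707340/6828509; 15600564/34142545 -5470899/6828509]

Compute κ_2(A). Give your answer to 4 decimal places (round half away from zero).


form AᵀA = [10837444961889/2773856940100 -1015823772306/138692847005; -1015823772306/138692847005 380953828521/27738569401] with trace 169317743301/9598120900 and determinant 4862025/383924836
char-poly roots: 441/25 and 275625/383924836
σ_max=√(441/25)=(21/5), σ_min=√(275625/383924836)=(525/19594) → κ = 156.7520

156.7520


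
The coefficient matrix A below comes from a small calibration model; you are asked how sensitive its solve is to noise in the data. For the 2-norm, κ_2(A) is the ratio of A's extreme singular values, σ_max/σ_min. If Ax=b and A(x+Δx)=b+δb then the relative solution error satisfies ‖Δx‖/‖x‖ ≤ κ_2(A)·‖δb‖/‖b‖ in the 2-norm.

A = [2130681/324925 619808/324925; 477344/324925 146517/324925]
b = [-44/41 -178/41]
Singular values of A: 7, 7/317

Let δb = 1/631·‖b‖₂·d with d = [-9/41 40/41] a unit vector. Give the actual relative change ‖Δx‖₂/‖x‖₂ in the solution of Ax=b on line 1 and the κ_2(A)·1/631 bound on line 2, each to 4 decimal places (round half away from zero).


0.0018
0.5024

σ_max = 7, σ_min = 7/317
condition number: 7 ÷ (7/317) = 317.0000
κ_2(A)·‖δb‖/‖b‖ = 0.5024
solve Ax = b  →  x = [50.4457 -173.9771]
2-norm of b is 4.4721; of x, 181.1431
re-solving with b+δb shifts x by Δx of norm 0.3210
dividing the unrounded norms, ‖Δx‖/‖x‖ = 0.0018
so the bound overstates the realised error by a factor of ≈ 283.5338 (computed from the unrounded values)


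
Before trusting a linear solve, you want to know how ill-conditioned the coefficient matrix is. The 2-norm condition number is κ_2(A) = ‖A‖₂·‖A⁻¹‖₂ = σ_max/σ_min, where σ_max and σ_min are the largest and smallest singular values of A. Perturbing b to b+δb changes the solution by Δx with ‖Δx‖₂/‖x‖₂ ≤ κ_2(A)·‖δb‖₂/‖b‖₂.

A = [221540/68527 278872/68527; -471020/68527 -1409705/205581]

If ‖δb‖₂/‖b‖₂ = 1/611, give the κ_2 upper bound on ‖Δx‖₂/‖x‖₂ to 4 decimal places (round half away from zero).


0.0341

M = AᵀA = [937508000/16248961 2938903660/48746883; 2938903660/48746883 9298250929/146240649]. tr(M)=21088969/173889, det(M)=5856400/173889
eigenvalues of AᵀA: λ = (tr ± √(tr²−4·det))/2 = 121, 48400/173889
σ_max=√121=11, σ_min=√(48400/173889)=(220/417) → κ = 20.8500
κ_2(A)·‖δb‖/‖b‖ = 0.0341


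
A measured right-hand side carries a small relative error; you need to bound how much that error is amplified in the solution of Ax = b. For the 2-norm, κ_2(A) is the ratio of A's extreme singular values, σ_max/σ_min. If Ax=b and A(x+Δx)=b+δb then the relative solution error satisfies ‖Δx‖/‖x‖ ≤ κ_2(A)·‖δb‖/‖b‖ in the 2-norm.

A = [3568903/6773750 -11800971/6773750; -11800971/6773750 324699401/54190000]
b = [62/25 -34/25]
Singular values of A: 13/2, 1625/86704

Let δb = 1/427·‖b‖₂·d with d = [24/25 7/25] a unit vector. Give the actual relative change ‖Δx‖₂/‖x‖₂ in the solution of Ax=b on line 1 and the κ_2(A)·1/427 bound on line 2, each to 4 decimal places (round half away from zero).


largest singular value 13/2, smallest 1625/86704
condition number: (13/2) ÷ (1625/86704) = 346.8160
bound on ‖Δx‖/‖x‖: κ·ε = 346.8160·1/427 = 0.8122
solve Ax = b  →  x = [102.5303 29.5841]
‖b‖ = 2.8284, ‖x‖ = 106.7131
with δb = [0.0064 0.0019], A·Δx = δb → ‖Δx‖ = 0.3534
dividing the unrounded norms, ‖Δx‖/‖x‖ = 0.0033
tightness: 0.0033 against a bound of 0.8122 (unrounded ratio ≈ 0.0041)

0.0033
0.8122


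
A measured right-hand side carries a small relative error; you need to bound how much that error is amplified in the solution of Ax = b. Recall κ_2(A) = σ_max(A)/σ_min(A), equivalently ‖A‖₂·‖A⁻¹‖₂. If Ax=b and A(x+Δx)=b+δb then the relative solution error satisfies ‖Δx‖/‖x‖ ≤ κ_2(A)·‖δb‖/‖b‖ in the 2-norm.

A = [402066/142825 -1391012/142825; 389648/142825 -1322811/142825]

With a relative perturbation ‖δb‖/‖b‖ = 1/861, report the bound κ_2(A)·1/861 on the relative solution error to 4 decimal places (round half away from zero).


0.4576

M = AᵀA = [74549972/4851125 -255578904/4851125; -255578904/4851125 876276653/4851125]. tr(M)=7606613/38809, det(M)=9604/38809
solving λ² − 7606613/38809·λ + 9604/38809 = 0 gives λ = 196, 49/38809
κ = σ_max/σ_min = 14/(7/197) = 394.0000
worst-case relative error ≤ 394.0000 × 1/861 = 0.4576


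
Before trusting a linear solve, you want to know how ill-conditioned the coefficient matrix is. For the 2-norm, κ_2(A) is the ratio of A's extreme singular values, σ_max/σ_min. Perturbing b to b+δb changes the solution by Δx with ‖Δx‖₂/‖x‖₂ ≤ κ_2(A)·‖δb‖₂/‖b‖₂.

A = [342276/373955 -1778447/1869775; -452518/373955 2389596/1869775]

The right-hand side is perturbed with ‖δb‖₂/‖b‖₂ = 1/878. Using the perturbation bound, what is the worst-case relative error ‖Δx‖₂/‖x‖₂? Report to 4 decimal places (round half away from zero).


0.2937

AᵀA = [12877016020/5593693681 -67602197124/27968468405; -67602197124/27968468405 354921711001/139842342025]; tr = 804812261/166281025, det = 58564/166281025
eigenvalues of AᵀA: λ = (tr ± √(tr²−4·det))/2 = 121/25, 484/6651241
so κ_2 = √((121/25) / (484/6651241)) = 257.9000
κ_2(A)·‖δb‖/‖b‖ = 0.2937


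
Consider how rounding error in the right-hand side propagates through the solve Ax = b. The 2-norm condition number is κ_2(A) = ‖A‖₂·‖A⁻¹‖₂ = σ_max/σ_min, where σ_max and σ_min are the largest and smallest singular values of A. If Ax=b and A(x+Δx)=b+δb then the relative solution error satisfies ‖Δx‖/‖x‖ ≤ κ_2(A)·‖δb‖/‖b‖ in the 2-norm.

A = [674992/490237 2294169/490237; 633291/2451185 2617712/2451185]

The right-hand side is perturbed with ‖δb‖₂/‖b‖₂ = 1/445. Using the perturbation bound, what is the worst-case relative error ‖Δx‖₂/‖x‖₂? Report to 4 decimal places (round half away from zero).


AᵀA = [7014522601/3574246225 24016309632/3574246225; 24016309632/3574246225 82351398649/3574246225]; tr = 3574636850/142969849, det = 9765625/142969849
eigenvalues of AᵀA: λ = (tr ± √(tr²−4·det))/2 = 25, 390625/142969849
κ_2(A) = √(λ_max/λ_min) = √(25 / (390625/142969849)) = 95.6560
worst-case relative error ≤ 95.6560 × 1/445 = 0.2150

0.2150


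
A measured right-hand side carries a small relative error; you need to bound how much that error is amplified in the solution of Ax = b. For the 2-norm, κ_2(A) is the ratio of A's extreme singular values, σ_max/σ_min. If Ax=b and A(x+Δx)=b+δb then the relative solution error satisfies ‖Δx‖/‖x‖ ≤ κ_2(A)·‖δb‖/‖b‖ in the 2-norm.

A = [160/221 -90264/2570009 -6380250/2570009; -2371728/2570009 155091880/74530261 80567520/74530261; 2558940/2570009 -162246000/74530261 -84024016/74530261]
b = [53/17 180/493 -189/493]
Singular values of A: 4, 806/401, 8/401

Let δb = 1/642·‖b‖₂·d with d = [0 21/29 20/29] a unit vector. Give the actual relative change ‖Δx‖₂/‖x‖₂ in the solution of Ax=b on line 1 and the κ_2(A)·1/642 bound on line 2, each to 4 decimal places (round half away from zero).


0.1631
0.3123

σ_max = 4, σ_min = 8/401
condition number: 4 ÷ (8/401) = 200.5000
bound on ‖Δx‖/‖x‖: κ·ε = 200.5000·1/642 = 0.3123
solve Ax = b  →  x = [0.0962 0.8622 -1.2400]
‖b‖ = 3.1623, ‖x‖ = 1.5133
with δb = [0.0000 0.0036 0.0034], A·Δx = δb → ‖Δx‖ = 0.2469
dividing the unrounded norms, ‖Δx‖/‖x‖ = 0.1631
so the bound overstates the realised error by a factor of ≈ 1.9143 (computed from the unrounded values)


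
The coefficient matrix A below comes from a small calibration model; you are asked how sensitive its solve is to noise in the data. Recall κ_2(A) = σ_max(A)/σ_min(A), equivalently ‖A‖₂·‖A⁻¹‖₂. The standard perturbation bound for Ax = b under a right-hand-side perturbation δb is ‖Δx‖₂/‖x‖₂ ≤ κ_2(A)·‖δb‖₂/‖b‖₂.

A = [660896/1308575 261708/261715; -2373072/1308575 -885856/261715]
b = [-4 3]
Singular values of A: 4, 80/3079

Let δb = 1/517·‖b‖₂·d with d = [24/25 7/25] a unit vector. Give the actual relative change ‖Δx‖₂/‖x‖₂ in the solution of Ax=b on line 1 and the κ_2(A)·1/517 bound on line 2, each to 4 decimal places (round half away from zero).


from the listed singular values, σ₁ = 4, σ_n = 80/3079
condition number: 4 ÷ (80/3079) = 153.9500
worst-case relative error ≤ 153.9500 × 1/517 = 0.2978
solve Ax = b  →  x = [101.4081 -55.2176]
2-norm of b is 5.0000; of x, 115.4668
δb = ε·‖b‖·d = [0.0093 0.0027]; solving A·Δx = δb gives ‖Δx‖ = 0.3722
realised ‖Δx‖/‖x‖ = 0.0032
so the bound overstates the realised error by a factor of ≈ 92.3735 (computed from the unrounded values)

0.0032
0.2978


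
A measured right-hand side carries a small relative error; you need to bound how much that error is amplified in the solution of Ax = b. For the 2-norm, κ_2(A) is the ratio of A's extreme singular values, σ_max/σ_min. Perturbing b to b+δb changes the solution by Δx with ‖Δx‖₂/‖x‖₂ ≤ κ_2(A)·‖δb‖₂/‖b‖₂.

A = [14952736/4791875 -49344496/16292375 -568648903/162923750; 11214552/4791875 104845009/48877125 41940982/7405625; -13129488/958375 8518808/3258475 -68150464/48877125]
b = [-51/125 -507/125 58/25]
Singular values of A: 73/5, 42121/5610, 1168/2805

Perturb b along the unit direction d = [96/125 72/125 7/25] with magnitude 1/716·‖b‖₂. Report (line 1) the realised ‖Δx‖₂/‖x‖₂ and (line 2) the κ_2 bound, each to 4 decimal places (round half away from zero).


from the listed singular values, σ₁ = 73/5, σ_n = 1168/2805
condition number: (73/5) ÷ (1168/2805) = 35.0625
κ_2(A)·‖δb‖/‖b‖ = 0.0490
solve Ax = b  →  x = [0.8539 3.9864 -2.5789]
2-norm of b is 4.6904; of x, 4.8241
re-solving with b+δb shifts x by Δx of norm 0.0157
relative error = 0.0033
tightness: 0.0033 against a bound of 0.0490 (unrounded ratio ≈ 0.0666)

0.0033
0.0490


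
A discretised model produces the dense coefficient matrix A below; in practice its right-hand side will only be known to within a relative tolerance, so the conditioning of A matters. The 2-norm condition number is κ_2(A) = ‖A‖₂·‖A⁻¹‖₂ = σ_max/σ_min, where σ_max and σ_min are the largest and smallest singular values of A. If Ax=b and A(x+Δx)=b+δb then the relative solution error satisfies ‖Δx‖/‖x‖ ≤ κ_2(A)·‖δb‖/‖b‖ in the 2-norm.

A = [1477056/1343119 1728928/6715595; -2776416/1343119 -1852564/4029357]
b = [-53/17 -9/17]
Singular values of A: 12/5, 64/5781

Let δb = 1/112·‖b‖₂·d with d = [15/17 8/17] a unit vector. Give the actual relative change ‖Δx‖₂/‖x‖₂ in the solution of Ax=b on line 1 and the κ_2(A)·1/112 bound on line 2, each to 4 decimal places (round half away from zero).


0.0094
1.9356

σ_max = 12/5, σ_min = 64/5781
κ = σ_max/σ_min = (12/5)/(64/5781) = 216.7875
worst-case relative error ≤ 216.7875 × 1/112 = 1.9356
solve Ax = b  →  x = [59.0779 -264.4665]
‖b‖ = 3.1623, ‖x‖ = 270.9847
Δx = A⁻¹·δb where δb = 1/112·3.1623·d; ‖Δx‖ = 2.5504
relative error = 0.0094
tightness: 0.0094 against a bound of 1.9356 (unrounded ratio ≈ 0.0049)


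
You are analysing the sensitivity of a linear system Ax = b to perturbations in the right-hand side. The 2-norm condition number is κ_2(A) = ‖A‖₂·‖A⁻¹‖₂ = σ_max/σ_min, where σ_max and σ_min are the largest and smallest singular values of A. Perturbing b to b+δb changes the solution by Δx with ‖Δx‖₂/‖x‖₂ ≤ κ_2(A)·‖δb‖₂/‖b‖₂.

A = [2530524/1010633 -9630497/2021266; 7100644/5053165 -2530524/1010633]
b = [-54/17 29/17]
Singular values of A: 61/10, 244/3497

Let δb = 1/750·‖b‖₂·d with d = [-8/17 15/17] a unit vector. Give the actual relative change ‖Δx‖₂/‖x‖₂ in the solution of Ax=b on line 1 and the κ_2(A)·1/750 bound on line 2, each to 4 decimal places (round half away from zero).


0.0016
0.1166

σ_max = 61/10, σ_min = 244/3497
condition number: (61/10) ÷ (244/3497) = 87.4250
worst-case relative error ≤ 87.4250 × 1/750 = 0.1166
solve Ax = b  →  x = [37.7833 20.5227]
‖b‖₂ = 3.6056 and ‖x‖₂ = 42.9972
re-solving with b+δb shifts x by Δx of norm 0.0689
dividing the unrounded norms, ‖Δx‖/‖x‖ = 0.0016
so the bound overstates the realised error by a factor of ≈ 72.7441 (computed from the unrounded values)


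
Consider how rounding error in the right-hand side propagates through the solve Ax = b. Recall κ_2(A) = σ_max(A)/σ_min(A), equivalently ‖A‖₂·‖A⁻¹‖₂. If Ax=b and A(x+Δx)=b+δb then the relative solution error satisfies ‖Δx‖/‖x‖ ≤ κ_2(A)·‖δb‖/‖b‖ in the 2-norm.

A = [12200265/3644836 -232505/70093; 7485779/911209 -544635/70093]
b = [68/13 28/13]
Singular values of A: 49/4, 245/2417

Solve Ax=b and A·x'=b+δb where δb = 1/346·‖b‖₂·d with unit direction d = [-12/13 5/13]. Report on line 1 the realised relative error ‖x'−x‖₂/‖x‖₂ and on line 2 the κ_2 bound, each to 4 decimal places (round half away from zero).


σ_max = 49/4, σ_min = 245/2417
κ = σ_max/σ_min = (49/4)/(245/2417) = 120.8500
κ_2(A)·‖δb‖/‖b‖ = 0.3493
solve Ax = b  →  x = [-26.9782 -28.8006]
‖b‖ = 5.6569, ‖x‖ = 39.4626
Δx = A⁻¹·δb where δb = 1/346·5.6569·d; ‖Δx‖ = 0.1613
relative error = 0.0041
tightness: 0.0041 against a bound of 0.3493 (unrounded ratio ≈ 0.0117)

0.0041
0.3493


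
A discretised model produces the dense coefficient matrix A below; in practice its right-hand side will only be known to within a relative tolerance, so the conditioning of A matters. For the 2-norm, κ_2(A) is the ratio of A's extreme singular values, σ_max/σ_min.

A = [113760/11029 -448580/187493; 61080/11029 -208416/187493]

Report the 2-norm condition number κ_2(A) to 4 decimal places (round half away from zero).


80.7000

M = AᵀA = [16672104000/121638841 -3750618240/121638841; -3750618240/121638841 846578704/121638841]. tr(M)=10421584/72361, det(M)=230400/72361
char-poly roots: 144 and 1600/72361
so κ_2 = √(144 / (1600/72361)) = 80.7000


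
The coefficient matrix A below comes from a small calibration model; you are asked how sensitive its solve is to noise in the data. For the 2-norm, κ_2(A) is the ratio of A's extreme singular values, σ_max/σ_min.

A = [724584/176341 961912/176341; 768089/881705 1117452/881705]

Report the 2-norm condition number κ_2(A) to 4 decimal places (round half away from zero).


107.5250

AᵀA = [8159137441/462465025 10876236588/462465025; 10876236588/462465025 14503608784/462465025]; tr = 906509849/18498601, det = 3841600/18498601
eigenvalues of AᵀA: λ = (tr ± √(tr²−4·det))/2 = 49, 78400/18498601
σ_max=√49=7, σ_min=√(78400/18498601)=(280/4301) → κ = 107.5250


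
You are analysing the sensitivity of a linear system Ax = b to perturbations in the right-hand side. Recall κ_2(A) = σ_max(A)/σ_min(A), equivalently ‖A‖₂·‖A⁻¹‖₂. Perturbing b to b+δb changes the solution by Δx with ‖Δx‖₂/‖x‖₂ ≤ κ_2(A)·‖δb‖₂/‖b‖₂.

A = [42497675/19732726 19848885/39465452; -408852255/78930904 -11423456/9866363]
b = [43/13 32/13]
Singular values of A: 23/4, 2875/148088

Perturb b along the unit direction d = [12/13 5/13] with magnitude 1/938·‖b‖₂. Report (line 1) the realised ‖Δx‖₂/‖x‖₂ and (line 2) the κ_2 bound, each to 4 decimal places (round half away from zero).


from the listed singular values, σ₁ = 23/4, σ_n = 2875/148088
κ_2(A) = (23/4) / (2875/148088) = 296.1760
worst-case relative error ≤ 296.1760 × 1/938 = 0.3158
solve Ax = b  →  x = [-45.3970 200.9720]
2-norm of b is 4.1231; of x, 206.0356
with δb = [0.0041 0.0017], A·Δx = δb → ‖Δx‖ = 0.2264
relative error = 0.0011
so the bound overstates the realised error by a factor of ≈ 287.3330 (computed from the unrounded values)

0.0011
0.3158


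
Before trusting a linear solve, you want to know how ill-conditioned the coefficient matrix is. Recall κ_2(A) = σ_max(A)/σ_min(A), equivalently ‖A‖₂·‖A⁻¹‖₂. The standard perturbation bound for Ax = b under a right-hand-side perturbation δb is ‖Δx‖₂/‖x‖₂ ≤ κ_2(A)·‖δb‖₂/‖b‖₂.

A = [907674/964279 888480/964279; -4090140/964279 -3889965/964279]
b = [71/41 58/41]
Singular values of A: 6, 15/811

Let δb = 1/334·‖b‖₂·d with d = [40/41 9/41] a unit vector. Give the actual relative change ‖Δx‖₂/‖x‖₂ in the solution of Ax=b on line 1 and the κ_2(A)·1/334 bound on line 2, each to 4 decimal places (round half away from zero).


largest singular value 6, smallest 15/811
κ = σ_max/σ_min = 6/(15/811) = 324.4000
perturbation bound = 324.4000·1/334 = 0.9713
solve Ax = b  →  x = [-74.6954 78.1885]
2-norm of b is 2.2361; of x, 108.1335
δb = ε·‖b‖·d = [0.0065 0.0015]; solving A·Δx = δb gives ‖Δx‖ = 0.3620
dividing the unrounded norms, ‖Δx‖/‖x‖ = 0.0033
tightness: 0.0033 against a bound of 0.9713 (unrounded ratio ≈ 0.0034)

0.0033
0.9713


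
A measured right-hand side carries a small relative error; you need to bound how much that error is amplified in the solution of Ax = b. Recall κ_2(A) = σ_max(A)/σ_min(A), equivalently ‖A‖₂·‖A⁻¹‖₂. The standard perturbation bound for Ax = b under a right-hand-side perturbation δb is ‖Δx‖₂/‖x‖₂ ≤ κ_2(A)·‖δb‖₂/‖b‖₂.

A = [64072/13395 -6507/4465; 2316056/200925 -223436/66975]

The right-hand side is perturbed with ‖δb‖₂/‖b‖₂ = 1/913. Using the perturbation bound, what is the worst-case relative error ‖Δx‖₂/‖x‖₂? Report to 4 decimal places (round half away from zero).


0.2201

form AᵀA = [6287790161536/40370855625 -611296501816/13456951875; -611296501816/13456951875 59450382121/4485650625] with trace 10916549761/64593369 and determinant 45697600/64593369
solving λ² − 10916549761/64593369·λ + 45697600/64593369 = 0 gives λ = 169, 270400/64593369
κ = σ_max/σ_min = 13/(520/8037) = 200.9250
bound on ‖Δx‖/‖x‖: κ·ε = 200.9250·1/913 = 0.2201


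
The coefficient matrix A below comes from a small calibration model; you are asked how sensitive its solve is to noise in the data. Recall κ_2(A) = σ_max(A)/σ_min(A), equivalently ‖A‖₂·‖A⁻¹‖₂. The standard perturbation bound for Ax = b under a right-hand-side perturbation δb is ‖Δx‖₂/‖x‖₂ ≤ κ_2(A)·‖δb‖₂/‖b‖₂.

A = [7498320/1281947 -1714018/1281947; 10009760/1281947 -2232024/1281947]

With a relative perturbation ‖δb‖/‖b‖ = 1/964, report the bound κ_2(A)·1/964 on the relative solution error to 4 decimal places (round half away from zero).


M = AᵀA = [156420098080000/1643388110809 -35194280004000/1643388110809; -35194280004000/1643388110809 7919788840900/1643388110809]. tr(M)=97763168900/977625289, det(M)=64000000/977625289
solving λ² − 97763168900/977625289·λ + 64000000/977625289 = 0 gives λ = 100, 640000/977625289
so κ_2 = √(100 / (640000/977625289)) = 390.8375
perturbation bound = 390.8375·1/964 = 0.4054

0.4054


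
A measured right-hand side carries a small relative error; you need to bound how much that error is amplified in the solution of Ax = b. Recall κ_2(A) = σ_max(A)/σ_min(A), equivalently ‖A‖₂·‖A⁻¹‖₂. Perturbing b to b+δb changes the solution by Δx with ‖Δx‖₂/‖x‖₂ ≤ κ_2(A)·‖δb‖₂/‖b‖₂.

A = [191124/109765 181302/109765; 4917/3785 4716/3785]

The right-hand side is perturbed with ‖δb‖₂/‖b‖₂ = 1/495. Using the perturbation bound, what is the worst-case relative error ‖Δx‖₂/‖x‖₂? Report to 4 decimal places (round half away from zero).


0.7646

M = AᵀA = [2274445881/481934209 2166110100/481934209; 2166110100/481934209 2062992276/481934209]. tr(M)=5157477/573049, det(M)=324/573049
char-poly roots: 9 and 36/573049
κ_2(A) = √(λ_max/λ_min) = √(9 / (36/573049)) = 378.5000
perturbation bound = 378.5000·1/495 = 0.7646


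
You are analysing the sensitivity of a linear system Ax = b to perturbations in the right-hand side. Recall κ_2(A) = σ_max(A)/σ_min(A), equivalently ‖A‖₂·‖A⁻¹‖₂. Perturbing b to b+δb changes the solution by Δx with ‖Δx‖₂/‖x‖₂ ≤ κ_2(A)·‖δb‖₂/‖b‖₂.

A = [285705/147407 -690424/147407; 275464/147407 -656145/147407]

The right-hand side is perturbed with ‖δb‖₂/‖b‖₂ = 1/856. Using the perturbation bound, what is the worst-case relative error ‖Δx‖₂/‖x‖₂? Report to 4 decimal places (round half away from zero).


0.4568

AᵀA = [14406637/1987453 -34574400/1987453; -34574400/1987453 82979197/1987453]; tr = 7491218/152881, det = 2401/152881
λ_max, λ_min = (7491218/152881 ± √56116878854400/23372600161)/2 = 49, 49/152881
κ = σ_max/σ_min = 7/(7/391) = 391.0000
worst-case relative error ≤ 391.0000 × 1/856 = 0.4568


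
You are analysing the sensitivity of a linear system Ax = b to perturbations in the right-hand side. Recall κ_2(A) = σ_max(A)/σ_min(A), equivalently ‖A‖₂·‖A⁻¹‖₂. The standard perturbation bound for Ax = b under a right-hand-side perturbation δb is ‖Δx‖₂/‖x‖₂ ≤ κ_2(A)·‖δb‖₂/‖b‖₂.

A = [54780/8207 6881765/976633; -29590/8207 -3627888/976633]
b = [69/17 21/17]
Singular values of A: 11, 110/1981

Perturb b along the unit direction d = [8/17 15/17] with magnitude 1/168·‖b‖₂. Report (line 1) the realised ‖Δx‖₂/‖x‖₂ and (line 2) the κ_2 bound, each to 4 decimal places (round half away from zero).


largest singular value 11, smallest 110/1981
κ = σ_max/σ_min = 11/(110/1981) = 198.1000
bound on ‖Δx‖/‖x‖: κ·ε = 198.1000·1/168 = 1.1792
solve Ax = b  →  x = [-38.9351 37.4577]
‖b‖₂ = 4.2426 and ‖x‖₂ = 54.0280
Δx = A⁻¹·δb where δb = 1/168·4.2426·d; ‖Δx‖ = 0.4548
dividing the unrounded norms, ‖Δx‖/‖x‖ = 0.0084
so the bound overstates the realised error by a factor of ≈ 140.0796 (computed from the unrounded values)

0.0084
1.1792


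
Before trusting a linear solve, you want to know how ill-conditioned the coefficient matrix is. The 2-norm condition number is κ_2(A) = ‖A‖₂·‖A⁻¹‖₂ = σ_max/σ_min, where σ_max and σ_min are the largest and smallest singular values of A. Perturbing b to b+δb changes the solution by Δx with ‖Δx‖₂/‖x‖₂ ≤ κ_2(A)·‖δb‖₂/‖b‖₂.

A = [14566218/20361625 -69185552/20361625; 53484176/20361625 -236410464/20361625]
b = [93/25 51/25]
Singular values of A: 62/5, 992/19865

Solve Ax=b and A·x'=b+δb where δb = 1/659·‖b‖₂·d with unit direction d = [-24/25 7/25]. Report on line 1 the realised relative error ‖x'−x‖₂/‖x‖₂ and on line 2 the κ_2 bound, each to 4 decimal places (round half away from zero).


0.0021
0.3768

σ_max = 62/5, σ_min = 992/19865
condition number: (62/5) ÷ (992/19865) = 248.3125
κ_2(A)·‖δb‖/‖b‖ = 0.3768
solve Ax = b  →  x = [-58.5572 -13.4234]
2-norm of b is 4.2426; of x, 60.0761
δb = ε·‖b‖·d = [-0.0062 0.0018]; solving A·Δx = δb gives ‖Δx‖ = 0.1289
dividing the unrounded norms, ‖Δx‖/‖x‖ = 0.0021
so the bound overstates the realised error by a factor of ≈ 175.5849 (computed from the unrounded values)


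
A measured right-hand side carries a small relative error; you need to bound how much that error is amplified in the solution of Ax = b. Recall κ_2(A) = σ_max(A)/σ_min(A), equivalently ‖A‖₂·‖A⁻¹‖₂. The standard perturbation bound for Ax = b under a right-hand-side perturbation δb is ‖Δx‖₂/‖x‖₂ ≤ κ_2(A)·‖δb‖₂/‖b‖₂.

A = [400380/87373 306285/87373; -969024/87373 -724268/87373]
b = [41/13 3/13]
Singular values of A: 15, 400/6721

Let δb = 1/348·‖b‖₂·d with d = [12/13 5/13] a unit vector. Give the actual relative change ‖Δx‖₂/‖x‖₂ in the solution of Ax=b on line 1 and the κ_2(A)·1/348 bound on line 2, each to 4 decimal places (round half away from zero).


from the listed singular values, σ₁ = 15, σ_n = 400/6721
κ = σ_max/σ_min = 15/(400/6721) = 252.0375
bound on ‖Δx‖/‖x‖: κ·ε = 252.0375·1/348 = 0.7242
solve Ax = b  →  x = [-30.1912 40.3660]
‖b‖ = 3.1623, ‖x‖ = 50.4075
Δx = A⁻¹·δb where δb = 1/348·3.1623·d; ‖Δx‖ = 0.1527
realised ‖Δx‖/‖x‖ = 0.0030
realised/bound (from unrounded values) ≈ 0.0042

0.0030
0.7242


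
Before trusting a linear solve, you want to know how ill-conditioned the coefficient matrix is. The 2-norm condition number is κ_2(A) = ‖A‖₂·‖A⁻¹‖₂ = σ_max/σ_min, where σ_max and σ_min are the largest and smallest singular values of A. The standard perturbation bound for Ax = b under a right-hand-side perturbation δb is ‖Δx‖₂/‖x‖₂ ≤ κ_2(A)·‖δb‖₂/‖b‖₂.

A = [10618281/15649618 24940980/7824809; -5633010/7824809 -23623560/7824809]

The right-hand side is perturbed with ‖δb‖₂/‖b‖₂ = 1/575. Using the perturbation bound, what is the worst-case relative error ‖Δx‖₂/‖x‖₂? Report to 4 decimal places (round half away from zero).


0.1431

form AᵀA = [284983469721/291213488164 315680043690/72803372041; 315680043690/72803372041 1403240274000/72803372041] with trace 3508592841/173238244 and determinant 2624400/43309561
solving λ² − 3508592841/173238244·λ + 2624400/43309561 = 0 gives λ = 81/4, 129600/43309561
κ = σ_max/σ_min = (9/2)/(360/6581) = 82.2625
perturbation bound = 82.2625·1/575 = 0.1431


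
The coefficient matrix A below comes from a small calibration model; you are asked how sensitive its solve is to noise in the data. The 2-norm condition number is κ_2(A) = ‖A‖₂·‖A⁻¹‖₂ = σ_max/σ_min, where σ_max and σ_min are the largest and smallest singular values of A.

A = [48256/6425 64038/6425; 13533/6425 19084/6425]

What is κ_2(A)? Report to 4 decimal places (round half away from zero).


128.5000

AᵀA = [20094269/330245 26787852/330245; 26787852/330245 35720516/330245]; tr = 11162957/66049, det = 114244/66049
solving λ² − 11162957/66049·λ + 114244/66049 = 0 gives λ = 169, 676/66049
κ_2(A) = √(λ_max/λ_min) = √(169 / (676/66049)) = 128.5000


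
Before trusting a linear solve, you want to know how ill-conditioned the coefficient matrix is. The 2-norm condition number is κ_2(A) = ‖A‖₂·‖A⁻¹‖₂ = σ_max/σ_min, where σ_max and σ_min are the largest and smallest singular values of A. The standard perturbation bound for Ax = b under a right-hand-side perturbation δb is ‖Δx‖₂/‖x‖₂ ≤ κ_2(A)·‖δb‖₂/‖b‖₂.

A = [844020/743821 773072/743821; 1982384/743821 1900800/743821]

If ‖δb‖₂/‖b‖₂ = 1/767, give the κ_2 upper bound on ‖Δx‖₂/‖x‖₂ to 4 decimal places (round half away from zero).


0.1608

M = AᵀA = [27468734224/3273785089 26157418560/3273785089; 26157418560/3273785089 24915271936/3273785089]. tr(M)=62287760/3892729, det(M)=65536/3892729
eigenvalues of AᵀA: λ = (tr ± √(tr²−4·det))/2 = 16, 4096/3892729
κ = σ_max/σ_min = 4/(64/1973) = 123.3125
bound on ‖Δx‖/‖x‖: κ·ε = 123.3125·1/767 = 0.1608


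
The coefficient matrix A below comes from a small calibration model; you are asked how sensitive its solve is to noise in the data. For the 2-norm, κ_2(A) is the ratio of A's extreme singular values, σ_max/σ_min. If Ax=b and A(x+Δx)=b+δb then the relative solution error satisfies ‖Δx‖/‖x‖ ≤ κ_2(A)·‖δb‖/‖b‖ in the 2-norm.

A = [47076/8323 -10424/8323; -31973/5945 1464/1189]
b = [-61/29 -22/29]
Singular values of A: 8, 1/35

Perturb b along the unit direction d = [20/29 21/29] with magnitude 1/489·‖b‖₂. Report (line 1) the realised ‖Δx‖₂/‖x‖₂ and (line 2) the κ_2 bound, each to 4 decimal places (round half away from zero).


largest singular value 8, smallest 1/35
κ_2(A) = 8 / (1/35) = 280.0000
κ_2(A)·‖δb‖/‖b‖ = 0.5726
solve Ax = b  →  x = [-15.4878 -68.2652]
2-norm of b is 2.2361; of x, 70.0001
with δb = [0.0032 0.0033], A·Δx = δb → ‖Δx‖ = 0.1600
dividing the unrounded norms, ‖Δx‖/‖x‖ = 0.0023
realised/bound (from unrounded values) ≈ 0.0040

0.0023
0.5726


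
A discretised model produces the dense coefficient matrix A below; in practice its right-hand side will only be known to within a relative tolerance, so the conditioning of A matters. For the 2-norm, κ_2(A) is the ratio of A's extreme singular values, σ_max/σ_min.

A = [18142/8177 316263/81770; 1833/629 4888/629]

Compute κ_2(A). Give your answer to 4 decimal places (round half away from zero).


AᵀA = [3103645/231361 36123777/1156805; 36123777/1156805 1743274321/23136100]; tr = 12151709/136900, det = 4879681/136900
eigenvalues of AᵀA: λ = (tr ± √(tr²−4·det))/2 = 2209/25, 2209/5476
κ = σ_max/σ_min = (47/5)/(47/74) = 14.8000

14.8000


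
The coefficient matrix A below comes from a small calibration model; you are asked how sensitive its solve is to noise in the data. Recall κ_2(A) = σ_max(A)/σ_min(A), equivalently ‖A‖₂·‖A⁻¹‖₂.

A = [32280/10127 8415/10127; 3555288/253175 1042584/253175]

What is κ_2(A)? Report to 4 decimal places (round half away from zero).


AᵀA = [7906794624/38130625 2306043432/38130625; 2306043432/38130625 672956001/38130625]; tr = 13727601/61009, det = 129600/61009
eigenvalues of AᵀA: λ = (tr ± √(tr²−4·det))/2 = 225, 576/61009
σ_max=√225=15, σ_min=√(576/61009)=(24/247) → κ = 154.3750

154.3750


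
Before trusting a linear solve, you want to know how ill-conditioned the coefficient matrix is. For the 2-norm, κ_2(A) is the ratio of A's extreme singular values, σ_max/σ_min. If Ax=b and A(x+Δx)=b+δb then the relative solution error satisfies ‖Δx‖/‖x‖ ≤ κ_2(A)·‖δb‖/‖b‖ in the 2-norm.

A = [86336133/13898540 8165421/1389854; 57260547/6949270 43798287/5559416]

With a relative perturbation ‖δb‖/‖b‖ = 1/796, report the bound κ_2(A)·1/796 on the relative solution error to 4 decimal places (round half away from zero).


0.4817

form AᵀA = [822760353294021/7726776565264 783571123639395/7726776565264; 783571123639395/7726776565264 2985075545850225/30907106261056] with trace 7462683661149/36750423616 and determinant 164937515625/588006777856
λ_max, λ_min = (7462683661149/36750423616 ± √55690132045487895309750201/1350593635955450515456)/2 = 3249/16, 50765625/36750423616
κ_2(A) = √(λ_max/λ_min) = √((3249/16) / (50765625/36750423616)) = 383.4080
bound on ‖Δx‖/‖x‖: κ·ε = 383.4080·1/796 = 0.4817


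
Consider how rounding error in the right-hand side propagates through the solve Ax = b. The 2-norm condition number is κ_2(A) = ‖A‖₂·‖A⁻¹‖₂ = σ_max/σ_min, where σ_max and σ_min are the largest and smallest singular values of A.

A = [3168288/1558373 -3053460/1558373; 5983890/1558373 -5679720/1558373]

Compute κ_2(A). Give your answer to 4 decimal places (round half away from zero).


316.1000

M = AᵀA = [158633177796/8403205561 -151076333520/8403205561; -151076333520/8403205561 143885250000/8403205561]. tr(M)=359712756/9991921, det(M)=129600/9991921
λ_max, λ_min = (359712756/9991921 ± √129388087017269136/99838485270241)/2 = 36, 3600/9991921
so κ_2 = √(36 / (3600/9991921)) = 316.1000
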